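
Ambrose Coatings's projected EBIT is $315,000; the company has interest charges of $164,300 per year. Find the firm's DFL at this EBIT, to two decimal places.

Interest = $164,300.00.
DFL = EBIT ÷ (EBIT − I) = $315,000 ÷ ($315,000 − $164,300.00) = $315,000 ÷ $150,700.00 = 2.0902.

2.09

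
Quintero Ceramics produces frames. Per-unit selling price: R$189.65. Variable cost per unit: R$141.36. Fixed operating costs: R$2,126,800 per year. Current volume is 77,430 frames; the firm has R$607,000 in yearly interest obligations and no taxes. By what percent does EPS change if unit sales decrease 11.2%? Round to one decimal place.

-41.7%

At 77,430 units, contribution = 77,430 × R$48.29 = R$3,739,094.70.
Subtracting fixed costs: EBIT = R$3,739,094.70 − R$2,126,800 = R$1,612,294.70.
Interest = R$607,000.00, so EBIT − I = R$1,005,294.70.
Degree of combined leverage = contribution ÷ (EBIT − I) = R$3,739,094.70 ÷ R$1,005,294.70 = 3.7194.
EPS therefore changes by 3.7194 × (-11.2%) = -41.7%.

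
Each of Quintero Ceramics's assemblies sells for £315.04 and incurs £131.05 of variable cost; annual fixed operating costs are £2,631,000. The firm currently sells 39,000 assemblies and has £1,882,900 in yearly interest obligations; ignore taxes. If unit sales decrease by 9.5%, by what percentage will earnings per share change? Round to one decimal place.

Total contribution margin = 39,000 × £183.99 = £7,175,610.00.
Subtracting fixed costs: EBIT = £7,175,610.00 − £2,631,000 = £4,544,610.00.
After interest of £1,882,900.00, pre-tax earnings = £2,661,710.00.
Degree of combined leverage = contribution ÷ (EBIT − I) = £7,175,610.00 ÷ £2,661,710.00 = 2.6959.
EPS therefore changes by 2.6959 × (-9.5%) = -25.6%.

-25.6%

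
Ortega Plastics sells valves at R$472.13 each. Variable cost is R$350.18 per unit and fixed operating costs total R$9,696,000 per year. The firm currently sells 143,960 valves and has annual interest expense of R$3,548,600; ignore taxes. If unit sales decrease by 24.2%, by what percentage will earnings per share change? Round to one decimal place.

-98.5%

Total contribution margin = 143,960 × R$121.95 = R$17,555,922.00.
Operating income = contribution − fixed costs = R$17,555,922.00 − R$9,696,000 = R$7,859,922.00.
After interest of R$3,548,600.00, pre-tax earnings = R$4,311,322.00.
Degree of combined leverage = contribution ÷ (EBIT − I) = R$17,555,922.00 ÷ R$4,311,322.00 = 4.0721.
EPS therefore changes by 4.0721 × (-24.2%) = -98.5%.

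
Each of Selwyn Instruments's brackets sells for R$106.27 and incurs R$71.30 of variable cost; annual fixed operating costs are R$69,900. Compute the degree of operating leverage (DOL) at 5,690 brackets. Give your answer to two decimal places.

Total contribution margin = 5,690 × R$34.97 = R$198,979.30.
EBIT = R$198,979.30 − R$69,900 = R$129,079.30.
So DOL = total CM / EBIT = R$198,979.30 / R$129,079.30 = 1.5415.

1.54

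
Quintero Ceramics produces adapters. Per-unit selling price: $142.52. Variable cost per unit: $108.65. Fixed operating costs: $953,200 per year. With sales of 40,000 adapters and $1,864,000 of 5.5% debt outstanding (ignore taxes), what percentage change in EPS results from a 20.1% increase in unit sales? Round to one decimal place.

+91.1%

Contribution at this volume is 40,000 × $33.87 = $1,354,800.00.
EBIT = $1,354,800.00 − $953,200 = $401,600.00.
Interest = $102,520.00, so EBIT − I = $299,080.00.
DCL = total CM / (EBIT − I) = $1,354,800.00 / $299,080.00 = 4.5299.
%ΔEPS = DCL × %ΔSales = 4.5299 × +20.1% = +91.1%.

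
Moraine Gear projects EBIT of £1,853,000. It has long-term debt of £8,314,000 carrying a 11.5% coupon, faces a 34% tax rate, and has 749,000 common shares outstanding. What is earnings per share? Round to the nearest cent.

£0.79

Interest = £956,110.00, so EBT = £1,853,000 − £956,110.00 = £896,890.00.
Net income = £896,890.00 × (1 − 0.34) = £591,947.40.
Per share: £591,947.40 / 749,000 shares = £0.79.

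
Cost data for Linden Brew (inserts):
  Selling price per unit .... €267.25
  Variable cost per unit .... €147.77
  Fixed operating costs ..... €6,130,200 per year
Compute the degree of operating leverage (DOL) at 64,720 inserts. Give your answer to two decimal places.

4.83

Total contribution margin = 64,720 × €119.48 = €7,732,745.60.
EBIT = €7,732,745.60 − €6,130,200 = €1,602,545.60.
Degree of operating leverage = €7,732,745.60 / €1,602,545.60 = 4.8253.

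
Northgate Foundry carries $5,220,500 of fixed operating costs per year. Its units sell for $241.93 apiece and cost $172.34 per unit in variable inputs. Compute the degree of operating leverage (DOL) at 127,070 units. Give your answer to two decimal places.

At 127,070 units, contribution = 127,070 × $69.59 = $8,842,801.30.
EBIT = $8,842,801.30 − $5,220,500 = $3,622,301.30.
So DOL = total CM / EBIT = $8,842,801.30 / $3,622,301.30 = 2.4412.

2.44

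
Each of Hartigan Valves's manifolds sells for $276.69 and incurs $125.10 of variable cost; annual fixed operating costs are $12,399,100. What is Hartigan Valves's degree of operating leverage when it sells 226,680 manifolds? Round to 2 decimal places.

Total contribution margin = 226,680 × $151.59 = $34,362,421.20.
Operating income = contribution − fixed costs = $34,362,421.20 − $12,399,100 = $21,963,321.20.
Degree of operating leverage = $34,362,421.20 / $21,963,321.20 = 1.5645.

1.56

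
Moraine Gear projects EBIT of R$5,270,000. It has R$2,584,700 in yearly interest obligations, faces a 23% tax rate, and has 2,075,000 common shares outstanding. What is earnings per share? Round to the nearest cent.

R$1.00

Interest = R$2,584,700.00, so EBT = R$5,270,000 − R$2,584,700.00 = R$2,685,300.00.
Net income = R$2,685,300.00 × (1 − 0.23) = R$2,067,681.00.
EPS = R$2,067,681.00 ÷ 2,075,000 = R$1.00.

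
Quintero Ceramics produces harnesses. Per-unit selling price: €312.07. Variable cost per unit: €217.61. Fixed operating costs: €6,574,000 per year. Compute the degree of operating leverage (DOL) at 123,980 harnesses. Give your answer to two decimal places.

2.28

Total contribution margin = 123,980 × €94.46 = €11,711,150.80.
Subtracting fixed costs: EBIT = €11,711,150.80 − €6,574,000 = €5,137,150.80.
Degree of operating leverage = €11,711,150.80 / €5,137,150.80 = 2.2797.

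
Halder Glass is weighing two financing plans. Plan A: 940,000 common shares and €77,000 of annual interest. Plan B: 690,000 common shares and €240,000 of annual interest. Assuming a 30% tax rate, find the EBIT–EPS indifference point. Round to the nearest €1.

€689,880

Set EPS_A = EPS_B: (EBIT − €77,000)(1 − 0.30) ÷ 940,000 = (EBIT − €240,000)(1 − 0.30) ÷ 690,000.
Cancelling (1 − t) and cross-multiplying: 690,000·(EBIT − 77,000) = 940,000·(EBIT − 240,000).
EBIT × (940,000 − 690,000) = 240,000 × 940,000 − 77,000 × 690,000 = 172,470,000,000, so EBIT = 172,470,000,000 ÷ 250,000 = 689,880.00.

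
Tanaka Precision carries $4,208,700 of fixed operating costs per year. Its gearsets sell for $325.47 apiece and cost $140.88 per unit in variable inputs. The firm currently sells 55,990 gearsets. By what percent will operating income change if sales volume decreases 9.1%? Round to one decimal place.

At 55,990 units, contribution = 55,990 × $184.59 = $10,335,194.10.
EBIT = $10,335,194.10 − $4,208,700 = $6,126,494.10.
Degree of operating leverage = $10,335,194.10 / $6,126,494.10 = 1.6870.
Operating income changes by 1.6870 × -9.1% = -15.4%.

-15.4%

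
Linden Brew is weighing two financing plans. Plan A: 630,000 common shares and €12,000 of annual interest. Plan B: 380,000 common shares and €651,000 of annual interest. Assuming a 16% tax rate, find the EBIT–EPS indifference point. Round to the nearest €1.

Set EPS_A = EPS_B: (EBIT − €12,000)(1 − 0.16) ÷ 630,000 = (EBIT − €651,000)(1 − 0.16) ÷ 380,000.
The (1 − t) factor cancels: (EBIT − 12,000) × 380,000 = (EBIT − 651,000) × 630,000.
Solving, EBIT = (651,000·630,000 − 12,000·380,000) / (630,000 − 380,000) = 405,570,000,000 / 250,000 = 1,622,280.00.

€1,622,280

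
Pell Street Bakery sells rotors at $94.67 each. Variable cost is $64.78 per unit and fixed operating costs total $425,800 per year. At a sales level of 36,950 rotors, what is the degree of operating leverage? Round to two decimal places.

1.63

Contribution at this volume is 36,950 × $29.89 = $1,104,435.50.
Operating income = contribution − fixed costs = $1,104,435.50 − $425,800 = $678,635.50.
Degree of operating leverage = $1,104,435.50 / $678,635.50 = 1.6274.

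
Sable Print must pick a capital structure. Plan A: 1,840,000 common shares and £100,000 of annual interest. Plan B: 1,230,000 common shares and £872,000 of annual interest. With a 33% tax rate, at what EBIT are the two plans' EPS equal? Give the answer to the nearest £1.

Set EPS_A = EPS_B: (EBIT − £100,000)(1 − 0.33) ÷ 1,840,000 = (EBIT − £872,000)(1 − 0.33) ÷ 1,230,000.
The (1 − t) factor cancels: (EBIT − 100,000) × 1,230,000 = (EBIT − 872,000) × 1,840,000.
Solving, EBIT = (872,000·1,840,000 − 100,000·1,230,000) / (1,840,000 − 1,230,000) = 1,481,480,000,000 / 610,000 = 2,428,655.74.

£2,428,656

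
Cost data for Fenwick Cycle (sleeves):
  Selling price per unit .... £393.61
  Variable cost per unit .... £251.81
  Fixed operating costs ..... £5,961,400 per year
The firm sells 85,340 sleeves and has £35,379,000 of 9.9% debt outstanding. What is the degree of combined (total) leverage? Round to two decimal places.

Total contribution margin = 85,340 × £141.80 = £12,101,212.00.
EBIT = £12,101,212.00 − £5,961,400 = £6,139,812.00. Interest = £3,502,521.00.
DOL = £12,101,212.00 ÷ £6,139,812.00 = 1.9709; DFL = £6,139,812.00 ÷ £2,637,291.00 = 2.3281.
Combined leverage = 1.9709 × 2.3281 = 4.5885.

4.59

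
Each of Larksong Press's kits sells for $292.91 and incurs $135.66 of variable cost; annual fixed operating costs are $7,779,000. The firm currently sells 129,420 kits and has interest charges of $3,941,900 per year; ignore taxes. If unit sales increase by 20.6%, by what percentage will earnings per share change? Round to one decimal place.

+48.6%

Contribution at this volume is 129,420 × $157.25 = $20,351,295.00.
Subtracting fixed costs: EBIT = $20,351,295.00 − $7,779,000 = $12,572,295.00.
Interest = $3,941,900.00, so EBIT − I = $8,630,395.00.
DCL = total CM / (EBIT − I) = $20,351,295.00 / $8,630,395.00 = 2.3581.
EPS therefore changes by 2.3581 × (+20.6%) = +48.6%.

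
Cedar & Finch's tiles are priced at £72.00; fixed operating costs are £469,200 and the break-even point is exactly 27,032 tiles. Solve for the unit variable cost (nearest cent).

£54.64

Contribution per unit must be FC / Q = £469,200 / 27,032 = £17.3572.
Variable cost per unit = £72.00 − £17.3572 = £54.64.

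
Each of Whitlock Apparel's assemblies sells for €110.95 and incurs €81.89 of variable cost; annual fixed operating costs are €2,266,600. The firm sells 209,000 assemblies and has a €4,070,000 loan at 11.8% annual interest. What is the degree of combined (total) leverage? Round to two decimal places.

1.83

At 209,000 units, contribution = 209,000 × €29.06 = €6,073,540.00.
EBIT = €6,073,540.00 − €2,266,600 = €3,806,940.00. Interest = €480,260.00, so EBIT − I = €3,326,680.00.
DCL = contribution ÷ (EBIT − I) = €6,073,540.00 ÷ €3,326,680.00 = 1.8257.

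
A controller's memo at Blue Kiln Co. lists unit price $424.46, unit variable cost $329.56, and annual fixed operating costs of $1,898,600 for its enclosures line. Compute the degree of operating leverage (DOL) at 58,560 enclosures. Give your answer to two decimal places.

1.52

Total contribution margin = 58,560 × $94.90 = $5,557,344.00.
EBIT = $5,557,344.00 − $1,898,600 = $3,658,744.00.
DOL = contribution ÷ EBIT = $5,557,344.00 ÷ $3,658,744.00 = 1.5189.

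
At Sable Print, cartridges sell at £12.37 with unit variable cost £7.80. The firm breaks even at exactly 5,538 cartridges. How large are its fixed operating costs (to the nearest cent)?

£25,308.66

Each unit contributes £12.37 − £7.80 = £4.57.
Since BE = FC / CM, FC = 5,538 × £4.57 = £25,308.66.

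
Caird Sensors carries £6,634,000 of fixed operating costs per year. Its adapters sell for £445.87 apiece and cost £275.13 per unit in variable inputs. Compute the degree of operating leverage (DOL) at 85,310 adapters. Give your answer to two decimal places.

At 85,310 units, contribution = 85,310 × £170.74 = £14,565,829.40.
Operating income = contribution − fixed costs = £14,565,829.40 − £6,634,000 = £7,931,829.40.
DOL = contribution ÷ EBIT = £14,565,829.40 ÷ £7,931,829.40 = 1.8364.

1.84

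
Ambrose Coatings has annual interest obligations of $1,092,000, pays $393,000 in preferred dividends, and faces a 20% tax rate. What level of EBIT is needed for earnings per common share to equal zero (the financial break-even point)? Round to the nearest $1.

$1,583,250

Preferred dividends are paid after tax, so their pre-tax equivalent is $393,000 ÷ (1 − 0.20) = $491,250.00.
EPS = 0 when EBIT covers interest plus the pre-tax preferred burden: $1,092,000 + $491,250.00 = $1,583,250.00.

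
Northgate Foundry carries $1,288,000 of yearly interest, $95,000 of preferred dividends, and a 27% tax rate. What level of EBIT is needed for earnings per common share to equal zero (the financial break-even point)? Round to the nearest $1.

Preferred dividends are paid after tax, so their pre-tax equivalent is $95,000 ÷ (1 − 0.27) = $130,136.99.
EPS = 0 when EBIT covers interest plus the pre-tax preferred burden: $1,288,000 + $130,136.99 = $1,418,136.99.

$1,418,137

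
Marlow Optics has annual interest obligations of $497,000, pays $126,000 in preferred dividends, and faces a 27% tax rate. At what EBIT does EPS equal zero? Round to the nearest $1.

$669,603

Grossing the preferred dividend up to pre-tax terms: $126,000 / (1 − 0.27) = $172,602.74.
EPS = 0 when EBIT covers interest plus the pre-tax preferred burden: $497,000 + $172,602.74 = $669,602.74.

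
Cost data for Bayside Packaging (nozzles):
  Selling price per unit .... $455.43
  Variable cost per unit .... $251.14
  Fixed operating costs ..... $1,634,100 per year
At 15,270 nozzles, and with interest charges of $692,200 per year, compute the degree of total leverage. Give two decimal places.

3.93

Contribution at this volume is 15,270 × $204.29 = $3,119,508.30.
Operating income = contribution − fixed costs = $3,119,508.30 − $1,634,100 = $1,485,408.30. Interest = $692,200.00, so EBIT − I = $793,208.30.
Degree of total leverage = total CM / (EBIT − interest) = $3,119,508.30 / $793,208.30 = 3.9328.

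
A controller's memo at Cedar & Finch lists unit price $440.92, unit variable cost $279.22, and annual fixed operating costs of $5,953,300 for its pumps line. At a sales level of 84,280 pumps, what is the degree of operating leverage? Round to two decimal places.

1.78

Contribution at this volume is 84,280 × $161.70 = $13,628,076.00.
EBIT = $13,628,076.00 − $5,953,300 = $7,674,776.00.
Degree of operating leverage = $13,628,076.00 / $7,674,776.00 = 1.7757.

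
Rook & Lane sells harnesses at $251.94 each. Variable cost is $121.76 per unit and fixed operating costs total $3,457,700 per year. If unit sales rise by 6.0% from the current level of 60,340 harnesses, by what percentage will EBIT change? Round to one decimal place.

Contribution at this volume is 60,340 × $130.18 = $7,855,061.20.
Subtracting fixed costs: EBIT = $7,855,061.20 − $3,457,700 = $4,397,361.20.
So DOL = total CM / EBIT = $7,855,061.20 / $4,397,361.20 = 1.7863.
Operating income changes by 1.7863 × +6.0% = +10.7%.

+10.7%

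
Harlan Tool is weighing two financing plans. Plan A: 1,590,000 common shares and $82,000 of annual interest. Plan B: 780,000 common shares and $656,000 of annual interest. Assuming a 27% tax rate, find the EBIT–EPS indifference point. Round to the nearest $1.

$1,208,741

At indifference, (EBIT − 82,000)(1 − t)/1,590,000 = (EBIT − 656,000)(1 − t)/780,000.
Cancelling (1 − t) and cross-multiplying: 780,000·(EBIT − 82,000) = 1,590,000·(EBIT − 656,000).
EBIT × (1,590,000 − 780,000) = 656,000 × 1,590,000 − 82,000 × 780,000 = 979,080,000,000, so EBIT = 979,080,000,000 ÷ 810,000 = 1,208,740.74.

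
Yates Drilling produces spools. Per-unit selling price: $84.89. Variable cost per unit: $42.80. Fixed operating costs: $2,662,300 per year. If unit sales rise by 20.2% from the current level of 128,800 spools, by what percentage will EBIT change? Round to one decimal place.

Contribution at this volume is 128,800 × $42.09 = $5,421,192.00.
EBIT = $5,421,192.00 − $2,662,300 = $2,758,892.00.
DOL = contribution ÷ EBIT = $5,421,192.00 ÷ $2,758,892.00 = 1.9650.
%ΔEBIT = DOL × %ΔSales = 1.9650 × +20.2% = +39.7%.

+39.7%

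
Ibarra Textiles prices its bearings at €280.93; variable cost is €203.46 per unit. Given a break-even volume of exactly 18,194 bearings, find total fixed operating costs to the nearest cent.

€1,409,489.18

Contribution margin per unit = €280.93 − €203.46 = €77.47.
Fixed costs = break-even units × CM = 18,194 × €77.47 = €1,409,489.18.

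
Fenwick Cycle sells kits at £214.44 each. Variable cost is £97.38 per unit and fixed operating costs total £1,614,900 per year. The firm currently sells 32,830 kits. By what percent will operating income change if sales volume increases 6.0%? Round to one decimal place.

At 32,830 units, contribution = 32,830 × £117.06 = £3,843,079.80.
Subtracting fixed costs: EBIT = £3,843,079.80 − £1,614,900 = £2,228,179.80.
DOL = contribution ÷ EBIT = £3,843,079.80 ÷ £2,228,179.80 = 1.7248.
So EBIT moves 1.7248 × (+6.0%) = +10.3%.

+10.3%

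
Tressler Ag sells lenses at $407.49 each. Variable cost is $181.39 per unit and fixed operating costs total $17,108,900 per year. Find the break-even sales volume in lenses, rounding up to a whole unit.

75,670 lenses

Each unit contributes $407.49 − $181.39 = $226.10.
Break-even volume = fixed costs ÷ CM per unit = $17,108,900 ÷ $226.10 = 75,669.62, so 75,670 lenses.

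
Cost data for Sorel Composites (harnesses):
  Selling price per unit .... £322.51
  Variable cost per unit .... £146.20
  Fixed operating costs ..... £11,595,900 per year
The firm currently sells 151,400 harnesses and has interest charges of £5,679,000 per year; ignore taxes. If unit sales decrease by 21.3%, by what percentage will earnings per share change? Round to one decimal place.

-60.4%

Contribution at this volume is 151,400 × £176.31 = £26,693,334.00.
Operating income = contribution − fixed costs = £26,693,334.00 − £11,595,900 = £15,097,434.00.
Interest = £5,679,000.00, so EBIT − I = £9,418,434.00.
DCL = total CM / (EBIT − I) = £26,693,334.00 / £9,418,434.00 = 2.8342.
%ΔEPS = DCL × %ΔSales = 2.8342 × -21.3% = -60.4%.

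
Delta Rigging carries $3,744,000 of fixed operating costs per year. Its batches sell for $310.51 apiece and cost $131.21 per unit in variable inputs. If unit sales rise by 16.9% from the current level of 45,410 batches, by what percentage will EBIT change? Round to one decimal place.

Total contribution margin = 45,410 × $179.30 = $8,142,013.00.
Operating income = contribution − fixed costs = $8,142,013.00 − $3,744,000 = $4,398,013.00.
DOL = contribution ÷ EBIT = $8,142,013.00 ÷ $4,398,013.00 = 1.8513.
%ΔEBIT = DOL × %ΔSales = 1.8513 × +16.9% = +31.3%.

+31.3%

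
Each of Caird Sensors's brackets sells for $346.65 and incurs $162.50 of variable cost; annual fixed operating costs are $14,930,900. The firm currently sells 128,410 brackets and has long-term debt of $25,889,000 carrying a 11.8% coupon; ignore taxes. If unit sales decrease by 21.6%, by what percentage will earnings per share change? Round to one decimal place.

-90.2%

Contribution at this volume is 128,410 × $184.15 = $23,646,701.50.
Subtracting fixed costs: EBIT = $23,646,701.50 − $14,930,900 = $8,715,801.50.
After interest of $3,054,902.00, pre-tax earnings = $5,660,899.50.
Degree of combined leverage = contribution ÷ (EBIT − I) = $23,646,701.50 ÷ $5,660,899.50 = 4.1772.
EPS therefore changes by 4.1772 × (-21.6%) = -90.2%.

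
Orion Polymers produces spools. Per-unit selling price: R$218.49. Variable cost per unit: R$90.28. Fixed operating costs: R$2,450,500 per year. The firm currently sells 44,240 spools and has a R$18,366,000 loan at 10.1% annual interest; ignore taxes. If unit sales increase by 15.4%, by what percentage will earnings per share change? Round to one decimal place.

+63.9%

Total contribution margin = 44,240 × R$128.21 = R$5,672,010.40.
Operating income = contribution − fixed costs = R$5,672,010.40 − R$2,450,500 = R$3,221,510.40.
After interest of R$1,854,966.00, pre-tax earnings = R$1,366,544.40.
Degree of combined leverage = contribution ÷ (EBIT − I) = R$5,672,010.40 ÷ R$1,366,544.40 = 4.1506.
EPS therefore changes by 4.1506 × (+15.4%) = +63.9%.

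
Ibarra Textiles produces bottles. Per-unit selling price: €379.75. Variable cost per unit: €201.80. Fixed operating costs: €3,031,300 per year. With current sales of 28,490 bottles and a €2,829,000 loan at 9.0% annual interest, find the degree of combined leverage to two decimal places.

Total contribution margin = 28,490 × €177.95 = €5,069,795.50.
EBIT = €5,069,795.50 − €3,031,300 = €2,038,495.50. Interest = €254,610.00, so EBIT − I = €1,783,885.50.
DCL = contribution ÷ (EBIT − I) = €5,069,795.50 ÷ €1,783,885.50 = 2.8420.

2.84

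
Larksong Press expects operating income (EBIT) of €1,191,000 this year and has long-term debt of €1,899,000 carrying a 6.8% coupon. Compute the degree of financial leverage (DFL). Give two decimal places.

1.12

Interest = €129,132.00.
DFL = EBIT ÷ (EBIT − I) = €1,191,000 ÷ (€1,191,000 − €129,132.00) = €1,191,000 ÷ €1,061,868.00 = 1.1216.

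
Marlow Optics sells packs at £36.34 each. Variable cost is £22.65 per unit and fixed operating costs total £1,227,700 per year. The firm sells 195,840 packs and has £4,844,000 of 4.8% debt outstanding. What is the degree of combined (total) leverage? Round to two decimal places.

2.20

At 195,840 units, contribution = 195,840 × £13.69 = £2,681,049.60.
EBIT = £2,681,049.60 − £1,227,700 = £1,453,349.60. Interest = £232,512.00.
DOL = £2,681,049.60 ÷ £1,453,349.60 = 1.8447; DFL = £1,453,349.60 ÷ £1,220,837.60 = 1.1905.
DCL = DOL × DFL = 1.8447 × 1.1905 = 2.1961.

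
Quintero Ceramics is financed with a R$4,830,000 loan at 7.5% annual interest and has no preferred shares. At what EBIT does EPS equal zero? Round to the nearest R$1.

Annual interest = 7.5% × R$4,830,000 = R$362,250.00.
Without preferred stock the financial break-even is simply EBIT = interest = R$362,250.00.

R$362,250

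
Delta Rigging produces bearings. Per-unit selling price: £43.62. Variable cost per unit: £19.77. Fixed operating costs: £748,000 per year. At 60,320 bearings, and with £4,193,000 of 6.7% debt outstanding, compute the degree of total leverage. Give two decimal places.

At 60,320 units, contribution = 60,320 × £23.85 = £1,438,632.00.
Subtracting fixed costs: EBIT = £1,438,632.00 − £748,000 = £690,632.00. Interest = £280,931.00.
DOL = £1,438,632.00 ÷ £690,632.00 = 2.0831; DFL = £690,632.00 ÷ £409,701.00 = 1.6857.
Combined leverage = 2.0831 × 1.6857 = 3.5115.

3.51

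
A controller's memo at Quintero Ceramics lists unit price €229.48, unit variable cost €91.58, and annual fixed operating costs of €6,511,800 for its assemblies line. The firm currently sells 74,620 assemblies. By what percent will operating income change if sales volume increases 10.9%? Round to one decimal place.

+29.7%

At 74,620 units, contribution = 74,620 × €137.90 = €10,290,098.00.
Subtracting fixed costs: EBIT = €10,290,098.00 − €6,511,800 = €3,778,298.00.
Degree of operating leverage = €10,290,098.00 / €3,778,298.00 = 2.7235.
So EBIT moves 2.7235 × (+10.9%) = +29.7%.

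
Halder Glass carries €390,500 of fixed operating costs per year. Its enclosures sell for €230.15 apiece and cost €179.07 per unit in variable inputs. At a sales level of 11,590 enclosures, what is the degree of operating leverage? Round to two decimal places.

At 11,590 units, contribution = 11,590 × €51.08 = €592,017.20.
EBIT = €592,017.20 − €390,500 = €201,517.20.
DOL = contribution ÷ EBIT = €592,017.20 ÷ €201,517.20 = 2.9378.

2.94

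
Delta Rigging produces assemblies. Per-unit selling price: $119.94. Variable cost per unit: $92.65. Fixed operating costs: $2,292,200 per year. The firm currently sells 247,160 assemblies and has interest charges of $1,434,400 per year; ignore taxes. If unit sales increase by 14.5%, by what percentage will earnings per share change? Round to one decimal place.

Contribution at this volume is 247,160 × $27.29 = $6,744,996.40.
EBIT = $6,744,996.40 − $2,292,200 = $4,452,796.40.
After interest of $1,434,400.00, pre-tax earnings = $3,018,396.40.
DCL = total CM / (EBIT − I) = $6,744,996.40 / $3,018,396.40 = 2.2346.
EPS therefore changes by 2.2346 × (+14.5%) = +32.4%.

+32.4%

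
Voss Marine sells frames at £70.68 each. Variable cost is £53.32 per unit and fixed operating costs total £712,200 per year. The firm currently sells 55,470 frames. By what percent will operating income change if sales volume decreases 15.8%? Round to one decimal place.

Contribution at this volume is 55,470 × £17.36 = £962,959.20.
Operating income = contribution − fixed costs = £962,959.20 − £712,200 = £250,759.20.
So DOL = total CM / EBIT = £962,959.20 / £250,759.20 = 3.8402.
%ΔEBIT = DOL × %ΔSales = 3.8402 × -15.8% = -60.7%.

-60.7%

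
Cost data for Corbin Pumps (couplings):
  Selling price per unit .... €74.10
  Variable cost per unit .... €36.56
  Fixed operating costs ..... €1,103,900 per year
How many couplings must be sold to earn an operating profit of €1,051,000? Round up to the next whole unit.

57,403 couplings

Each unit contributes €74.10 − €36.56 = €37.54.
Need Q such that Q × €37.54 − €1,103,900 = €1,051,000, i.e. Q = €2,154,900 / €37.54 = 57,402.77 → 57,403.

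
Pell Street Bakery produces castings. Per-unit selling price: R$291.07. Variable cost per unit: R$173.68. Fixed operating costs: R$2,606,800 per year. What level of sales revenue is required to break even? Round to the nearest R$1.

Contribution margin per unit = R$291.07 − R$173.68 = R$117.39, a CM ratio of R$117.39 ÷ R$291.07 = 0.4033.
Break-even sales = FC ÷ CM ratio = R$2,606,800 × R$291.07 / R$117.39 = R$6,463,594.

R$6,463,594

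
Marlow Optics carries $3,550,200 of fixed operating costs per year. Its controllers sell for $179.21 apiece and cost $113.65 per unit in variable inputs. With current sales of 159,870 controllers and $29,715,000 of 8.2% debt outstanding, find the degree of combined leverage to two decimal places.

2.33

At 159,870 units, contribution = 159,870 × $65.56 = $10,481,077.20.
Operating income = contribution − fixed costs = $10,481,077.20 − $3,550,200 = $6,930,877.20. Interest = $2,436,630.00.
DOL = $10,481,077.20 ÷ $6,930,877.20 = 1.5122; DFL = $6,930,877.20 ÷ $4,494,247.20 = 1.5422.
Combined leverage = 1.5122 × 1.5422 = 2.3321.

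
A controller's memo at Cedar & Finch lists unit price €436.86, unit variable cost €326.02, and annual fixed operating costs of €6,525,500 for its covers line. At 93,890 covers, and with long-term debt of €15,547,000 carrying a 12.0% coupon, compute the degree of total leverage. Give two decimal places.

Total contribution margin = 93,890 × €110.84 = €10,406,767.60.
Operating income = contribution − fixed costs = €10,406,767.60 − €6,525,500 = €3,881,267.60. Interest = €1,865,640.00, so EBIT − I = €2,015,627.60.
DCL = contribution ÷ (EBIT − I) = €10,406,767.60 ÷ €2,015,627.60 = 5.1630.

5.16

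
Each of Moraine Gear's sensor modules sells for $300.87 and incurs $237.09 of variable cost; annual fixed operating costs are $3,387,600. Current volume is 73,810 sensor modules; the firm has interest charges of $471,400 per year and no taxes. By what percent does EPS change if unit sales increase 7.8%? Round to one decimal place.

At 73,810 units, contribution = 73,810 × $63.78 = $4,707,601.80.
Subtracting fixed costs: EBIT = $4,707,601.80 − $3,387,600 = $1,320,001.80.
Interest = $471,400.00, so EBIT − I = $848,601.80.
DCL = total CM / (EBIT − I) = $4,707,601.80 / $848,601.80 = 5.5475.
%ΔEPS = DCL × %ΔSales = 5.5475 × +7.8% = +43.3%.

+43.3%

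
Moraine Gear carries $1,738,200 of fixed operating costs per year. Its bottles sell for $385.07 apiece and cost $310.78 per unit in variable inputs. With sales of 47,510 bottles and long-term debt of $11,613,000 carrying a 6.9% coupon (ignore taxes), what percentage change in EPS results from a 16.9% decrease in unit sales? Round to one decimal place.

Contribution at this volume is 47,510 × $74.29 = $3,529,517.90.
Operating income = contribution − fixed costs = $3,529,517.90 − $1,738,200 = $1,791,317.90.
Interest = $801,297.00, so EBIT − I = $990,020.90.
Degree of combined leverage = contribution ÷ (EBIT − I) = $3,529,517.90 ÷ $990,020.90 = 3.5651.
EPS therefore changes by 3.5651 × (-16.9%) = -60.3%.

-60.3%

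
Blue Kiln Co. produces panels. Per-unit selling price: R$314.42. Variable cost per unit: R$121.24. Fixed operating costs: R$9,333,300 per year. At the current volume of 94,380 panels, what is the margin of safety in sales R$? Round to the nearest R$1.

R$14,484,069

Each unit contributes R$314.42 − R$121.24 = R$193.18. Break-even units = R$9,333,300 ÷ R$193.18 = 48,314.01; break-even revenue = 48,314.01 × R$314.42 = R$15,190,890.29.
Actual sales revenue = 94,380 × R$314.42 = R$29,674,959.60.
Margin of safety = R$29,674,959.60 − R$15,190,890.29 = R$14,484,069.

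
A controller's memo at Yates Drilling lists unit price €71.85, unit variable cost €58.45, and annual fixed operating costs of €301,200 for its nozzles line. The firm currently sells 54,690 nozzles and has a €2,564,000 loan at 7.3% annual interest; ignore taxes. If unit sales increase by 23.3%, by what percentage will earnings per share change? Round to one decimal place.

Total contribution margin = 54,690 × €13.40 = €732,846.00.
Subtracting fixed costs: EBIT = €732,846.00 − €301,200 = €431,646.00.
Interest = €187,172.00, so EBIT − I = €244,474.00.
DCL = total CM / (EBIT − I) = €732,846.00 / €244,474.00 = 2.9976.
%ΔEPS = DCL × %ΔSales = 2.9976 × +23.3% = +69.8%.

+69.8%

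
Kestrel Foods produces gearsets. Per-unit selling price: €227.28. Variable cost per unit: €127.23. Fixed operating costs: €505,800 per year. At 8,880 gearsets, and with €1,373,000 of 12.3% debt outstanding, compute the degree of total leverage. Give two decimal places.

4.16

Total contribution margin = 8,880 × €100.05 = €888,444.00.
EBIT = €888,444.00 − €505,800 = €382,644.00. Interest = €168,879.00.
DOL = €888,444.00 ÷ €382,644.00 = 2.3219; DFL = €382,644.00 ÷ €213,765.00 = 1.7900.
Combined leverage = 2.3219 × 1.7900 = 4.1562.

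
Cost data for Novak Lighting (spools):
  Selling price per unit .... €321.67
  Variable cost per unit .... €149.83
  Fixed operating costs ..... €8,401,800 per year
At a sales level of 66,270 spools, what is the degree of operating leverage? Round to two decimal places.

At 66,270 units, contribution = 66,270 × €171.84 = €11,387,836.80.
EBIT = €11,387,836.80 − €8,401,800 = €2,986,036.80.
Degree of operating leverage = €11,387,836.80 / €2,986,036.80 = 3.8137.

3.81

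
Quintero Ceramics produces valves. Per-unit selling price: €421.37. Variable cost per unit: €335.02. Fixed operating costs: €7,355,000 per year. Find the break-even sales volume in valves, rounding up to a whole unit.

85,177 valves

Unit CM = price − variable cost = €421.37 − €335.02 = €86.35.
Break-even volume = fixed costs ÷ CM per unit = €7,355,000 ÷ €86.35 = 85,176.61, so 85,177 valves.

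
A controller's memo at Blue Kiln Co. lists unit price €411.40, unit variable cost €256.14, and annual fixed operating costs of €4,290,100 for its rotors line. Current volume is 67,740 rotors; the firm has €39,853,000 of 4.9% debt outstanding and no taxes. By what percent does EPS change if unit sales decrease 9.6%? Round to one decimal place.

Total contribution margin = 67,740 × €155.26 = €10,517,312.40.
Operating income = contribution − fixed costs = €10,517,312.40 − €4,290,100 = €6,227,212.40.
After interest of €1,952,797.00, pre-tax earnings = €4,274,415.40.
Degree of combined leverage = contribution ÷ (EBIT − I) = €10,517,312.40 ÷ €4,274,415.40 = 2.4605.
EPS therefore changes by 2.4605 × (-9.6%) = -23.6%.

-23.6%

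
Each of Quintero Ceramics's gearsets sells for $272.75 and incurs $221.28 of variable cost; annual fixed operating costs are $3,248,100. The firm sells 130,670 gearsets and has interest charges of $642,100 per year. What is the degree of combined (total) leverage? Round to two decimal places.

At 130,670 units, contribution = 130,670 × $51.47 = $6,725,584.90.
EBIT = $6,725,584.90 − $3,248,100 = $3,477,484.90. Interest = $642,100.00, so EBIT − I = $2,835,384.90.
Degree of total leverage = total CM / (EBIT − interest) = $6,725,584.90 / $2,835,384.90 = 2.3720.

2.37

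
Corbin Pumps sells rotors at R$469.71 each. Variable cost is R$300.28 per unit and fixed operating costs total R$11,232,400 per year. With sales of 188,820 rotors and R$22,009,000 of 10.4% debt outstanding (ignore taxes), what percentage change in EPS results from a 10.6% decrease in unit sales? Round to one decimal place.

-18.4%

At 188,820 units, contribution = 188,820 × R$169.43 = R$31,991,772.60.
Operating income = contribution − fixed costs = R$31,991,772.60 − R$11,232,400 = R$20,759,372.60.
After interest of R$2,288,936.00, pre-tax earnings = R$18,470,436.60.
DCL = total CM / (EBIT − I) = R$31,991,772.60 / R$18,470,436.60 = 1.7321.
%ΔEPS = DCL × %ΔSales = 1.7321 × -10.6% = -18.4%.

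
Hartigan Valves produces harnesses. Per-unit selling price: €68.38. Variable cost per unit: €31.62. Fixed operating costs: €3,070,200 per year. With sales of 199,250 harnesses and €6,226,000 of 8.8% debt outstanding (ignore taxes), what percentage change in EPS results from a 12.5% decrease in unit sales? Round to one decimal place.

-24.7%

Contribution at this volume is 199,250 × €36.76 = €7,324,430.00.
Subtracting fixed costs: EBIT = €7,324,430.00 − €3,070,200 = €4,254,230.00.
Interest = €547,888.00, so EBIT − I = €3,706,342.00.
DCL = total CM / (EBIT − I) = €7,324,430.00 / €3,706,342.00 = 1.9762.
%ΔEPS = DCL × %ΔSales = 1.9762 × -12.5% = -24.7%.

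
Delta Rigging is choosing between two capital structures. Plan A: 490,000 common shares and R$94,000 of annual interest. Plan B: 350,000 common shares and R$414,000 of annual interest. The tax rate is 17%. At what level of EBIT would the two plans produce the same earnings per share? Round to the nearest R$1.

R$1,214,000

Set EPS_A = EPS_B: (EBIT − R$94,000)(1 − 0.17) ÷ 490,000 = (EBIT − R$414,000)(1 − 0.17) ÷ 350,000.
The (1 − t) factor cancels: (EBIT − 94,000) × 350,000 = (EBIT − 414,000) × 490,000.
Solving, EBIT = (414,000·490,000 − 94,000·350,000) / (490,000 − 350,000) = 169,960,000,000 / 140,000 = 1,214,000.00.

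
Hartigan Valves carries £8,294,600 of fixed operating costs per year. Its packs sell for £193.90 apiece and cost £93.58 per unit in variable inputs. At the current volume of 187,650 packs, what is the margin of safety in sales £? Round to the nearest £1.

£20,353,408

Contribution margin per unit = £193.90 − £93.58 = £100.32. Break-even units = £8,294,600 ÷ £100.32 = 82,681.42; break-even revenue = 82,681.42 × £193.90 = £16,031,927.23.
Actual sales revenue = 187,650 × £193.90 = £36,385,335.00.
Margin of safety = £36,385,335.00 − £16,031,927.23 = £20,353,408.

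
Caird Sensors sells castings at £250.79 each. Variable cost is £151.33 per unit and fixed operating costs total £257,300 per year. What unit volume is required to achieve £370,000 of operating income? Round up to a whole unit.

6,308 castings

Unit CM = price − variable cost = £250.79 − £151.33 = £99.46.
Need Q such that Q × £99.46 − £257,300 = £370,000, i.e. Q = £627,300 / £99.46 = 6,307.06 → 6,308.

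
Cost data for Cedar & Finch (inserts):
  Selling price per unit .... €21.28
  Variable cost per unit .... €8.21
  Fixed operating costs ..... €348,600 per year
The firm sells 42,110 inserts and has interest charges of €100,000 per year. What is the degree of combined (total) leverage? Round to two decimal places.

At 42,110 units, contribution = 42,110 × €13.07 = €550,377.70.
Subtracting fixed costs: EBIT = €550,377.70 − €348,600 = €201,777.70. Interest = €100,000.00.
DOL = €550,377.70 ÷ €201,777.70 = 2.7276; DFL = €201,777.70 ÷ €101,777.70 = 1.9825.
DCL = DOL × DFL = 2.7276 × 1.9825 = 5.4075.

5.41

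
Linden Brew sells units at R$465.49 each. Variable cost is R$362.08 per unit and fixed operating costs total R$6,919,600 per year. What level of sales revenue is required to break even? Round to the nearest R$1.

R$31,147,903

Contribution margin per unit = R$465.49 − R$362.08 = R$103.41, a CM ratio of R$103.41 ÷ R$465.49 = 0.2222.
Break-even revenue = fixed costs × price ÷ CM = R$6,919,600 × R$465.49 ÷ R$103.41 = R$31,147,903.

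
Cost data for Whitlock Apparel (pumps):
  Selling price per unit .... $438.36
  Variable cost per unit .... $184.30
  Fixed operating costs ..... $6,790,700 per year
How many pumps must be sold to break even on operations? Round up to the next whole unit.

Each unit contributes $438.36 − $184.30 = $254.06.
Units to break even: $6,790,700 ÷ $254.06 = 26,728.73, rounded up to 26,729.

26,729 pumps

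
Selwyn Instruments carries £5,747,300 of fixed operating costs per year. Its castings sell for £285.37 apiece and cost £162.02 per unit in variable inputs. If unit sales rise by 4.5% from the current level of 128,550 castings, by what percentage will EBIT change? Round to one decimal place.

+7.1%

Total contribution margin = 128,550 × £123.35 = £15,856,642.50.
EBIT = £15,856,642.50 − £5,747,300 = £10,109,342.50.
So DOL = total CM / EBIT = £15,856,642.50 / £10,109,342.50 = 1.5685.
%ΔEBIT = DOL × %ΔSales = 1.5685 × +4.5% = +7.1%.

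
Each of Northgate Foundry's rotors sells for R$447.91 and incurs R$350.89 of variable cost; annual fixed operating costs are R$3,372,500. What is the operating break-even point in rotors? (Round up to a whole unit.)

Each unit contributes R$447.91 − R$350.89 = R$97.02.
Break-even Q = R$3,372,500 / R$97.02 = 34,760.87 → 34,761 rotors.

34,761 rotors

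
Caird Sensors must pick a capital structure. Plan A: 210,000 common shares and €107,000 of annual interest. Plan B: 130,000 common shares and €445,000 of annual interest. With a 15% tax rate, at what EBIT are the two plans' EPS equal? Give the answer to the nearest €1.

€994,250

At indifference, (EBIT − 107,000)(1 − t)/210,000 = (EBIT − 445,000)(1 − t)/130,000.
Cancelling (1 − t) and cross-multiplying: 130,000·(EBIT − 107,000) = 210,000·(EBIT − 445,000).
Solving, EBIT = (445,000·210,000 − 107,000·130,000) / (210,000 − 130,000) = 79,540,000,000 / 80,000 = 994,250.00.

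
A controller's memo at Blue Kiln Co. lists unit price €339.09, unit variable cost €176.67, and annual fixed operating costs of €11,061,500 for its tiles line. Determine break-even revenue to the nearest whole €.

Contribution margin per unit = €339.09 − €176.67 = €162.42, a CM ratio of €162.42 ÷ €339.09 = 0.4790.
Break-even revenue = fixed costs × price ÷ CM = €11,061,500 × €339.09 ÷ €162.42 = €23,093,486.

€23,093,486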